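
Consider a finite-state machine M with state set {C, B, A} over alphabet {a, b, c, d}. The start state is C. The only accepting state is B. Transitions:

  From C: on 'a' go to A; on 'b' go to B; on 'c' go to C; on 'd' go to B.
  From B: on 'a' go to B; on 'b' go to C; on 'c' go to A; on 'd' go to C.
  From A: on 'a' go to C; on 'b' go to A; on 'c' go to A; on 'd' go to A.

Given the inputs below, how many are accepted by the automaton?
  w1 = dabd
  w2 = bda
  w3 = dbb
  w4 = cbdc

w1: C → B → B → C → B  → end B, accepted
w2: C → B → C → A  → end A, rejected
w3: C → B → C → B  → end B, accepted
w4: C → C → B → C → C  → end C, rejected

2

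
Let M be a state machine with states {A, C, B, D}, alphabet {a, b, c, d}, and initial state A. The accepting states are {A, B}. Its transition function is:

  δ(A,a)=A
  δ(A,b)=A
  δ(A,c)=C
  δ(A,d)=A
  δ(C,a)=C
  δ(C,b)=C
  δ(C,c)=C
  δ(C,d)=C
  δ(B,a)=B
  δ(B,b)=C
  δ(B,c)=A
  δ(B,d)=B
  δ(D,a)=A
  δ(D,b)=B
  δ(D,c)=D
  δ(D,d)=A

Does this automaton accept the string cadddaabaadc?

No

A → C → C → C → C → C → C → C → C → C → C → C → C
End state C is not accepting.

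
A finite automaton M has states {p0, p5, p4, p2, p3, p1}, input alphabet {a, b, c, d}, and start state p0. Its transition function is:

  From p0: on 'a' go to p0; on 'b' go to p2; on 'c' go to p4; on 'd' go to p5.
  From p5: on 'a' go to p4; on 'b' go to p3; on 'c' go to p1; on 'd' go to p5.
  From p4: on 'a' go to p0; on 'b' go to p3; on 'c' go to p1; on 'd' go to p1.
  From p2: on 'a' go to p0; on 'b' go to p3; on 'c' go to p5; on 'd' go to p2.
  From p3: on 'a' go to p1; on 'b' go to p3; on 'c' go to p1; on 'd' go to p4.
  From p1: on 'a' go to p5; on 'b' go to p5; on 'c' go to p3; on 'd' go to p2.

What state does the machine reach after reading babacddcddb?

p0 → p2 → p0 → p2 → p0 → p4 → p1 → p2 → p5 → p5 → p5 → p3

p3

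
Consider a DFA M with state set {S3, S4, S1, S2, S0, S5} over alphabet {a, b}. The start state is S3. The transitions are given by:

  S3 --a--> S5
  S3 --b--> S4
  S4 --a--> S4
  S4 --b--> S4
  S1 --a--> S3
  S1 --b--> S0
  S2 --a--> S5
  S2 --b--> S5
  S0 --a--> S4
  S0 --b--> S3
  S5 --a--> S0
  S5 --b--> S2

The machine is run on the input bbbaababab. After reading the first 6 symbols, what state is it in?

Trace: S3 -b-> S4 -b-> S4 -b-> S4 -a-> S4 -a-> S4 -b-> S4
After 6 symbols: S4.

S4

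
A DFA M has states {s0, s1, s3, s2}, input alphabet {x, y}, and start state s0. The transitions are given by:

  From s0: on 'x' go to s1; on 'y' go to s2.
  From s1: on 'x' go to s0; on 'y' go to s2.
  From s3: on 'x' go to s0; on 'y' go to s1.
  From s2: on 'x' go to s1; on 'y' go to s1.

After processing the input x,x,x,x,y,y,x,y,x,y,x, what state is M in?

Trace: s0 -x-> s1 -x-> s0 -x-> s1 -x-> s0 -y-> s2 -y-> s1 -x-> s0 -y-> s2 -x-> s1 -y-> s2 -x-> s1

s1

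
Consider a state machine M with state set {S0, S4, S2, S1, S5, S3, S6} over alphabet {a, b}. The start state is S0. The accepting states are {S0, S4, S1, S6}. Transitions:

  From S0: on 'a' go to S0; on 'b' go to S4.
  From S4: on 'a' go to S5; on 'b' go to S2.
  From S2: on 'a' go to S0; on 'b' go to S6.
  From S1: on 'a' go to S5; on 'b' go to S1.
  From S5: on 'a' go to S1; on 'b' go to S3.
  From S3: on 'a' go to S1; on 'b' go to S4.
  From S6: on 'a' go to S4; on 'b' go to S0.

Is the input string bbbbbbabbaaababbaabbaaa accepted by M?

start at S0
read 'b': S0 → S4
read 'b': S4 → S2
read 'b': S2 → S6
read 'b': S6 → S0
read 'b': S0 → S4
read 'b': S4 → S2
read 'a': S2 → S0
read 'b': S0 → S4
read 'b': S4 → S2
read 'a': S2 → S0
read 'a': S0 → S0
read 'a': S0 → S0
read 'b': S0 → S4
read 'a': S4 → S5
read 'b': S5 → S3
read 'b': S3 → S4
read 'a': S4 → S5
read 'a': S5 → S1
read 'b': S1 → S1
read 'b': S1 → S1
read 'a': S1 → S5
read 'a': S5 → S1
read 'a': S1 → S5
End state S5 is not accepting.

No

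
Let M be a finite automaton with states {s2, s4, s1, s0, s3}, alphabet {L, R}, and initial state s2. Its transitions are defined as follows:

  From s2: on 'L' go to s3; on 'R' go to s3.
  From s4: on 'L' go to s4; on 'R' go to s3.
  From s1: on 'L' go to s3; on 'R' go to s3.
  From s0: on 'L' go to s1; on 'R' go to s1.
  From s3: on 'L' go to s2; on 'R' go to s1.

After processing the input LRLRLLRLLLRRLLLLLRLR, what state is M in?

s1

Trace: s2 -L-> s3 -R-> s1 -L-> s3 -R-> s1 -L-> s3 -L-> s2 -R-> s3 -L-> s2 -L-> s3 -L-> s2 -R-> s3 -R-> s1 -L-> s3 -L-> s2 -L-> s3 -L-> s2 -L-> s3 -R-> s1 -L-> s3 -R-> s1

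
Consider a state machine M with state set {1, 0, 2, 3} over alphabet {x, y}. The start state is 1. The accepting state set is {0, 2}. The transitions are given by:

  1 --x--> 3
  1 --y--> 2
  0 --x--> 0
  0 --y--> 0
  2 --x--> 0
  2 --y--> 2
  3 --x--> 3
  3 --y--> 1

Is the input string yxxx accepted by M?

start at 1
read 'y': 1 → 2
read 'x': 2 → 0
read 'x': 0 → 0
read 'x': 0 → 0
End state 0 is accepting.

Yes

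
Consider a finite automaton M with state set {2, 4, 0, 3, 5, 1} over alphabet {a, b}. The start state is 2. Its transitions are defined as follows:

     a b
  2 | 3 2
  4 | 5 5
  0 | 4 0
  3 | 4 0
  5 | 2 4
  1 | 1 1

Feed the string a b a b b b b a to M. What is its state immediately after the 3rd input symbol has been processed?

4

Trace: 2 -a-> 3 -b-> 0 -a-> 4
After 3 symbols: 4.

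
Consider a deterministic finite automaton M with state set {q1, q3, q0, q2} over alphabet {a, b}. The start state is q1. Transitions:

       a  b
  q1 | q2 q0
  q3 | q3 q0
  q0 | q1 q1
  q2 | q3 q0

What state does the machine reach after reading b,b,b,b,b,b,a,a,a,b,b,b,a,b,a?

start at q1
read 'b': q1 → q0
read 'b': q0 → q1
read 'b': q1 → q0
read 'b': q0 → q1
read 'b': q1 → q0
read 'b': q0 → q1
read 'a': q1 → q2
read 'a': q2 → q3
read 'a': q3 → q3
read 'b': q3 → q0
read 'b': q0 → q1
read 'b': q1 → q0
read 'a': q0 → q1
read 'b': q1 → q0
read 'a': q0 → q1

q1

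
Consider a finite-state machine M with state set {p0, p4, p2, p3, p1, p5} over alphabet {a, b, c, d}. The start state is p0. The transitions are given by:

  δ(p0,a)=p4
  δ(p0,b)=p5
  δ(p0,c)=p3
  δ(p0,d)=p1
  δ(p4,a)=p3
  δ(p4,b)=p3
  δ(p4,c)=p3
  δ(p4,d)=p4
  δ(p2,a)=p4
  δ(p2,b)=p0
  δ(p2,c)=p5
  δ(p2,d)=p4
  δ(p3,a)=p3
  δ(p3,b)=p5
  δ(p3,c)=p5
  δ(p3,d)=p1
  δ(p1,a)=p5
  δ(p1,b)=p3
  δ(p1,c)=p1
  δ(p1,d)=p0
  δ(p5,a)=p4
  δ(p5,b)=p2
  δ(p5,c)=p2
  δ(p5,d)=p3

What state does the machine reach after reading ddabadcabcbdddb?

p3

Trace: p0 -d-> p1 -d-> p0 -a-> p4 -b-> p3 -a-> p3 -d-> p1 -c-> p1 -a-> p5 -b-> p2 -c-> p5 -b-> p2 -d-> p4 -d-> p4 -d-> p4 -b-> p3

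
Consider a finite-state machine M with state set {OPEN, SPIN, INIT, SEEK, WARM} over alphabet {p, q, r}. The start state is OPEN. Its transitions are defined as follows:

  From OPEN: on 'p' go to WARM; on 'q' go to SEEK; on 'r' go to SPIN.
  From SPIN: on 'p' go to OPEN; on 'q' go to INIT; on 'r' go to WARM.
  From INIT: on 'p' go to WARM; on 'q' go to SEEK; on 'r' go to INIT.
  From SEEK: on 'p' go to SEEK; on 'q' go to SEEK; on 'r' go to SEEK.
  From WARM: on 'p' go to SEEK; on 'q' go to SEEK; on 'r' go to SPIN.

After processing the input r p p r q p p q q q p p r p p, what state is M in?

OPEN → SPIN → OPEN → WARM → SPIN → INIT → WARM → SEEK → SEEK → SEEK → SEEK → SEEK → SEEK → SEEK → SEEK → SEEK

SEEK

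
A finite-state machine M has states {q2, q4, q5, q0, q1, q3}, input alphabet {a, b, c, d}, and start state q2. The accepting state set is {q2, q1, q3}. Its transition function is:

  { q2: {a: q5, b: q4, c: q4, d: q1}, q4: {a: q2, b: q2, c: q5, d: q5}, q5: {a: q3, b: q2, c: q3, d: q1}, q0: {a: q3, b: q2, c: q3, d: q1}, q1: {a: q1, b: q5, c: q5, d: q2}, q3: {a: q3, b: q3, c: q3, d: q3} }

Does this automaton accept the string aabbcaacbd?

Yes

start at q2
read 'a': q2 → q5
read 'a': q5 → q3
read 'b': q3 → q3
read 'b': q3 → q3
read 'c': q3 → q3
read 'a': q3 → q3
read 'a': q3 → q3
read 'c': q3 → q3
read 'b': q3 → q3
read 'd': q3 → q3
End state q3 is accepting.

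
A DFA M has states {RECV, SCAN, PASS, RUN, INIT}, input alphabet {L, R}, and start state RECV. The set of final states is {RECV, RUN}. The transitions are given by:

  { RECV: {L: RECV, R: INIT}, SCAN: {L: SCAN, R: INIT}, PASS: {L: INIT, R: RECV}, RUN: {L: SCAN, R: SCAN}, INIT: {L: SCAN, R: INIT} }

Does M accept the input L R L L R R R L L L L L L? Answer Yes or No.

RECV → RECV → INIT → SCAN → SCAN → INIT → INIT → INIT → SCAN → SCAN → SCAN → SCAN → SCAN → SCAN
End state SCAN is not accepting.

No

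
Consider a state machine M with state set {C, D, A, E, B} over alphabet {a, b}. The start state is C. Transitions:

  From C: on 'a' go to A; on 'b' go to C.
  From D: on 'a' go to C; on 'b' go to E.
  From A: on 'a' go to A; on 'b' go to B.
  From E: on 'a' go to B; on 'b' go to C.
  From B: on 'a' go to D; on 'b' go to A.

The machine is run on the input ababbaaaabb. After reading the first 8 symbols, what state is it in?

C → A → B → D → E → C → A → A → A
After 8 symbols: A.

A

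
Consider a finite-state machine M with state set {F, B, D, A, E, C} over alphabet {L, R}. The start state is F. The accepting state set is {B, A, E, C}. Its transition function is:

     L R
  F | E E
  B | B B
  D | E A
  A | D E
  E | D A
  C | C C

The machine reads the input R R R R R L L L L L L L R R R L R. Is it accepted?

Yes

F → E → A → E → A → E → D → E → D → E → D → E → D → A → E → A → D → A
End state A is accepting.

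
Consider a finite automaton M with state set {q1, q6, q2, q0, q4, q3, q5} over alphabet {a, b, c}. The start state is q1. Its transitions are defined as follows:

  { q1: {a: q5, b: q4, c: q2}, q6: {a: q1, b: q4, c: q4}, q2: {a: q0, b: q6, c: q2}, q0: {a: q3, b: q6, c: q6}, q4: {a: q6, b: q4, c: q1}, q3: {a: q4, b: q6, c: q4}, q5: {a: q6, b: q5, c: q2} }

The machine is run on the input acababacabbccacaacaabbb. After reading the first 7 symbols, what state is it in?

start at q1
read 'a': q1 → q5
read 'c': q5 → q2
read 'a': q2 → q0
read 'b': q0 → q6
read 'a': q6 → q1
read 'b': q1 → q4
read 'a': q4 → q6
After 7 symbols: q6.

q6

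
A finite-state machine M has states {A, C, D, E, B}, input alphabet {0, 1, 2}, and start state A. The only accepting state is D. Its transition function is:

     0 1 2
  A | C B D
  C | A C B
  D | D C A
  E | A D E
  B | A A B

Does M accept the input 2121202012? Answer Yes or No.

No

Trace: A -2-> D -1-> C -2-> B -1-> A -2-> D -0-> D -2-> A -0-> C -1-> C -2-> B
End state B is not accepting.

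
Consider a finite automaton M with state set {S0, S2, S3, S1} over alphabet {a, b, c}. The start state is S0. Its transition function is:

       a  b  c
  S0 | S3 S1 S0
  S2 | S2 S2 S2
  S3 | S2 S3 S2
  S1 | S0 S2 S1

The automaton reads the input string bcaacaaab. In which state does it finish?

S2

S0 → S1 → S1 → S0 → S3 → S2 → S2 → S2 → S2 → S2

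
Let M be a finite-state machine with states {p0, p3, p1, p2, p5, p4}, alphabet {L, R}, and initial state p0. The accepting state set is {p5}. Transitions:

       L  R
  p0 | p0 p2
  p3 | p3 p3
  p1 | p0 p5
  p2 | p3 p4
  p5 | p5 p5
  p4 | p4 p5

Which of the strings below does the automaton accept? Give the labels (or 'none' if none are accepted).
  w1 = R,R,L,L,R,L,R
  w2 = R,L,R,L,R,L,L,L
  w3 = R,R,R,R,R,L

w1, w3

w1:
  start at p0
  read 'R': p0 → p2
  read 'R': p2 → p4
  read 'L': p4 → p4
  read 'L': p4 → p4
  read 'R': p4 → p5
  read 'L': p5 → p5
  read 'R': p5 → p5
  end p5, accepted
w2:
  start at p0
  read 'R': p0 → p2
  read 'L': p2 → p3
  read 'R': p3 → p3
  read 'L': p3 → p3
  read 'R': p3 → p3
  read 'L': p3 → p3
  read 'L': p3 → p3
  read 'L': p3 → p3
  end p3, rejected
w3:
  start at p0
  read 'R': p0 → p2
  read 'R': p2 → p4
  read 'R': p4 → p5
  read 'R': p5 → p5
  read 'R': p5 → p5
  read 'L': p5 → p5
  end p5, accepted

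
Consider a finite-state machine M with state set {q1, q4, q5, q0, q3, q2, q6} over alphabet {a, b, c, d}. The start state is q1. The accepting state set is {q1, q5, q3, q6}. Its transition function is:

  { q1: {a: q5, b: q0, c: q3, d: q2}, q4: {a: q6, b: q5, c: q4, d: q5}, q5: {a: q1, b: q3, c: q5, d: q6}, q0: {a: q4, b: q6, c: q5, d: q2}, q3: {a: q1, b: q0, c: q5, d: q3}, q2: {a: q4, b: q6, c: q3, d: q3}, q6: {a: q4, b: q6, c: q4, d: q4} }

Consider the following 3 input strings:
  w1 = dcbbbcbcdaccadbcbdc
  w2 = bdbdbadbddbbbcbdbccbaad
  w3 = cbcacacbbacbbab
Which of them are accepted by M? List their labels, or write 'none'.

w1, w2

w1: q1 → q2 → q3 → q0 → q6 → q6 → q4 → q5 → q5 → q6 → q4 → q4 → q4 → q6 → q4 → q5 → q5 → q3 → q3 → q5  → end q5, accepted
w2: q1 → q0 → q2 → q6 → q4 → q5 → q1 → q2 → q6 → q4 → q5 → q3 → q0 → q6 → q4 → q5 → q6 → q6 → q4 → q4 → q5 → q1 → q5 → q6  → end q6, accepted
w3: q1 → q3 → q0 → q5 → q1 → q3 → q1 → q3 → q0 → q6 → q4 → q4 → q5 → q3 → q1 → q0  → end q0, rejected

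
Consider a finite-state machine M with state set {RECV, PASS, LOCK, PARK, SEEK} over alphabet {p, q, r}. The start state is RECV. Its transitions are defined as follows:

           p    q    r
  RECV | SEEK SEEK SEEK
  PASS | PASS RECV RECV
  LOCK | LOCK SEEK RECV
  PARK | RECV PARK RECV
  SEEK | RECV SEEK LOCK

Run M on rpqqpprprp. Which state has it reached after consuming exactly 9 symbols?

start at RECV
read 'r': RECV → SEEK
read 'p': SEEK → RECV
read 'q': RECV → SEEK
read 'q': SEEK → SEEK
read 'p': SEEK → RECV
read 'p': RECV → SEEK
read 'r': SEEK → LOCK
read 'p': LOCK → LOCK
read 'r': LOCK → RECV
After 9 symbols: RECV.

RECV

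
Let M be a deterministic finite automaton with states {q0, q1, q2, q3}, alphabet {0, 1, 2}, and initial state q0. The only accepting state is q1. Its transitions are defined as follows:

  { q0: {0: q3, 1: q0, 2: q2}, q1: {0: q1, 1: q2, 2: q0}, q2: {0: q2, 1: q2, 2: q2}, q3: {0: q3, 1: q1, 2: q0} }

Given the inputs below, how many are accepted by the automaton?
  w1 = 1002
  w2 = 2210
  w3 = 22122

0

w1:
  start at q0
  read '1': q0 → q0
  read '0': q0 → q3
  read '0': q3 → q3
  read '2': q3 → q0
  end q0, rejected
w2:
  start at q0
  read '2': q0 → q2
  read '2': q2 → q2
  read '1': q2 → q2
  read '0': q2 → q2
  end q2, rejected
w3:
  start at q0
  read '2': q0 → q2
  read '2': q2 → q2
  read '1': q2 → q2
  read '2': q2 → q2
  read '2': q2 → q2
  end q2, rejected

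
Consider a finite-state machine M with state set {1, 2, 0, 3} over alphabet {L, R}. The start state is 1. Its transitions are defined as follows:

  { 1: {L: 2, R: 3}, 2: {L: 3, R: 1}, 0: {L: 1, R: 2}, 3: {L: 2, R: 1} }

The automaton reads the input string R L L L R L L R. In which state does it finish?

start at 1
read 'R': 1 → 3
read 'L': 3 → 2
read 'L': 2 → 3
read 'L': 3 → 2
read 'R': 2 → 1
read 'L': 1 → 2
read 'L': 2 → 3
read 'R': 3 → 1

1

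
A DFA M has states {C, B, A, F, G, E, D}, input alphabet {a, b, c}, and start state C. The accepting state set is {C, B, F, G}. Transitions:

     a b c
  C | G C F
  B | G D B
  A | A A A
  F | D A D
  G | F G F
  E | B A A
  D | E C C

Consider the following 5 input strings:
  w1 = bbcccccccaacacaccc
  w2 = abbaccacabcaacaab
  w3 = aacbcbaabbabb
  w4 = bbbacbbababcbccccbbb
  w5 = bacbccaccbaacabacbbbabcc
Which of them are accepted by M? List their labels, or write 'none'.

w1:
  start at C
  read 'b': C → C
  read 'b': C → C
  read 'c': C → F
  read 'c': F → D
  read 'c': D → C
  read 'c': C → F
  read 'c': F → D
  read 'c': D → C
  read 'c': C → F
  read 'a': F → D
  read 'a': D → E
  read 'c': E → A
  read 'a': A → A
  read 'c': A → A
  read 'a': A → A
  read 'c': A → A
  read 'c': A → A
  read 'c': A → A
  end A, rejected
w2:
  start at C
  read 'a': C → G
  read 'b': G → G
  read 'b': G → G
  read 'a': G → F
  read 'c': F → D
  read 'c': D → C
  read 'a': C → G
  read 'c': G → F
  read 'a': F → D
  read 'b': D → C
  read 'c': C → F
  read 'a': F → D
  read 'a': D → E
  read 'c': E → A
  read 'a': A → A
  read 'a': A → A
  read 'b': A → A
  end A, rejected
w3:
  start at C
  read 'a': C → G
  read 'a': G → F
  read 'c': F → D
  read 'b': D → C
  read 'c': C → F
  read 'b': F → A
  read 'a': A → A
  read 'a': A → A
  read 'b': A → A
  read 'b': A → A
  read 'a': A → A
  read 'b': A → A
  read 'b': A → A
  end A, rejected
w4:
  start at C
  read 'b': C → C
  read 'b': C → C
  read 'b': C → C
  read 'a': C → G
  read 'c': G → F
  read 'b': F → A
  read 'b': A → A
  read 'a': A → A
  read 'b': A → A
  read 'a': A → A
  read 'b': A → A
  read 'c': A → A
  read 'b': A → A
  read 'c': A → A
  read 'c': A → A
  read 'c': A → A
  read 'c': A → A
  read 'b': A → A
  read 'b': A → A
  read 'b': A → A
  end A, rejected
w5:
  start at C
  read 'b': C → C
  read 'a': C → G
  read 'c': G → F
  read 'b': F → A
  read 'c': A → A
  read 'c': A → A
  read 'a': A → A
  read 'c': A → A
  read 'c': A → A
  read 'b': A → A
  read 'a': A → A
  read 'a': A → A
  read 'c': A → A
  read 'a': A → A
  read 'b': A → A
  read 'a': A → A
  read 'c': A → A
  read 'b': A → A
  read 'b': A → A
  read 'b': A → A
  read 'a': A → A
  read 'b': A → A
  read 'c': A → A
  read 'c': A → A
  end A, rejected

none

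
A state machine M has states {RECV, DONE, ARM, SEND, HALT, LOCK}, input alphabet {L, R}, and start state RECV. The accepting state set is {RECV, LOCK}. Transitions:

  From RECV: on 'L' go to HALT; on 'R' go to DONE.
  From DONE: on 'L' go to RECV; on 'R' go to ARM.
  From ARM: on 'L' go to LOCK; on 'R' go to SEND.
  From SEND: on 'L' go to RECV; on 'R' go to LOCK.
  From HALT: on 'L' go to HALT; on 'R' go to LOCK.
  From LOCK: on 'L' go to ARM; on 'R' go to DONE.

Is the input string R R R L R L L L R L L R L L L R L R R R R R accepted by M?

No

start at RECV
read 'R': RECV → DONE
read 'R': DONE → ARM
read 'R': ARM → SEND
read 'L': SEND → RECV
read 'R': RECV → DONE
read 'L': DONE → RECV
read 'L': RECV → HALT
read 'L': HALT → HALT
read 'R': HALT → LOCK
read 'L': LOCK → ARM
read 'L': ARM → LOCK
read 'R': LOCK → DONE
read 'L': DONE → RECV
read 'L': RECV → HALT
read 'L': HALT → HALT
read 'R': HALT → LOCK
read 'L': LOCK → ARM
read 'R': ARM → SEND
read 'R': SEND → LOCK
read 'R': LOCK → DONE
read 'R': DONE → ARM
read 'R': ARM → SEND
End state SEND is not accepting.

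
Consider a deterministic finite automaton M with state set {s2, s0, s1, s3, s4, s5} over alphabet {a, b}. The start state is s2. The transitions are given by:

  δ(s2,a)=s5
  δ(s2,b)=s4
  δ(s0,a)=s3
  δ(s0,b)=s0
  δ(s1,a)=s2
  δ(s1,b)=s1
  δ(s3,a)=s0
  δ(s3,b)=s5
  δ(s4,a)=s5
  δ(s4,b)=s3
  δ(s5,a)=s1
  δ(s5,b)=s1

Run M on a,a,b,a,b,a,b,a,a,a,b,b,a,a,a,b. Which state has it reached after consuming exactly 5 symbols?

s4

start at s2
read 'a': s2 → s5
read 'a': s5 → s1
read 'b': s1 → s1
read 'a': s1 → s2
read 'b': s2 → s4
After 5 symbols: s4.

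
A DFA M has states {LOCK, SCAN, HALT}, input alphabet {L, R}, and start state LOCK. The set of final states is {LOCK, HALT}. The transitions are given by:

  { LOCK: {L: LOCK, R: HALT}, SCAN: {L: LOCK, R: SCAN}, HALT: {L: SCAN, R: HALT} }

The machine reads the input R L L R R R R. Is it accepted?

Yes

start at LOCK
read 'R': LOCK → HALT
read 'L': HALT → SCAN
read 'L': SCAN → LOCK
read 'R': LOCK → HALT
read 'R': HALT → HALT
read 'R': HALT → HALT
read 'R': HALT → HALT
End state HALT is accepting.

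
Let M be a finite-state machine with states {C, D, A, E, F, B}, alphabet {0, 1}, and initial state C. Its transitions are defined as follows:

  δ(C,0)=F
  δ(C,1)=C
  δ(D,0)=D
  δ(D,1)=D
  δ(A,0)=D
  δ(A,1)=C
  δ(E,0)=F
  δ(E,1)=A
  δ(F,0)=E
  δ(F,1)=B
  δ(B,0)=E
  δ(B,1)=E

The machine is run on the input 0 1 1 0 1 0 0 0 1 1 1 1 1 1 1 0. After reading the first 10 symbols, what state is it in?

C

start at C
read '0': C → F
read '1': F → B
read '1': B → E
read '0': E → F
read '1': F → B
read '0': B → E
read '0': E → F
read '0': F → E
read '1': E → A
read '1': A → C
After 10 symbols: C.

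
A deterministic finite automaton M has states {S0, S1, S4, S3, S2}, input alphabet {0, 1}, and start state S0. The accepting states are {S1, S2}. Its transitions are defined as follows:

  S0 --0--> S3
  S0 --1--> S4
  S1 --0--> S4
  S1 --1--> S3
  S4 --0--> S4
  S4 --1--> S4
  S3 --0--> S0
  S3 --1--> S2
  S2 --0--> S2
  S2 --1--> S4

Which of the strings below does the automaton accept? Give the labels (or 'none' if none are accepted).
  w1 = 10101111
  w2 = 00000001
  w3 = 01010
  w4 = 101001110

w1: Trace: S0 -1-> S4 -0-> S4 -1-> S4 -0-> S4 -1-> S4 -1-> S4 -1-> S4 -1-> S4  → end S4, rejected
w2: Trace: S0 -0-> S3 -0-> S0 -0-> S3 -0-> S0 -0-> S3 -0-> S0 -0-> S3 -1-> S2  → end S2, accepted
w3: Trace: S0 -0-> S3 -1-> S2 -0-> S2 -1-> S4 -0-> S4  → end S4, rejected
w4: Trace: S0 -1-> S4 -0-> S4 -1-> S4 -0-> S4 -0-> S4 -1-> S4 -1-> S4 -1-> S4 -0-> S4  → end S4, rejected

w2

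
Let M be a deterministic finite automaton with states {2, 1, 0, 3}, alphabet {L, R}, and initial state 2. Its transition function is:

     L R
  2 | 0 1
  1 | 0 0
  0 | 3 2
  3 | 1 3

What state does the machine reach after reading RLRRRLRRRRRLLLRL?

1

start at 2
read 'R': 2 → 1
read 'L': 1 → 0
read 'R': 0 → 2
read 'R': 2 → 1
read 'R': 1 → 0
read 'L': 0 → 3
read 'R': 3 → 3
read 'R': 3 → 3
read 'R': 3 → 3
read 'R': 3 → 3
read 'R': 3 → 3
read 'L': 3 → 1
read 'L': 1 → 0
read 'L': 0 → 3
read 'R': 3 → 3
read 'L': 3 → 1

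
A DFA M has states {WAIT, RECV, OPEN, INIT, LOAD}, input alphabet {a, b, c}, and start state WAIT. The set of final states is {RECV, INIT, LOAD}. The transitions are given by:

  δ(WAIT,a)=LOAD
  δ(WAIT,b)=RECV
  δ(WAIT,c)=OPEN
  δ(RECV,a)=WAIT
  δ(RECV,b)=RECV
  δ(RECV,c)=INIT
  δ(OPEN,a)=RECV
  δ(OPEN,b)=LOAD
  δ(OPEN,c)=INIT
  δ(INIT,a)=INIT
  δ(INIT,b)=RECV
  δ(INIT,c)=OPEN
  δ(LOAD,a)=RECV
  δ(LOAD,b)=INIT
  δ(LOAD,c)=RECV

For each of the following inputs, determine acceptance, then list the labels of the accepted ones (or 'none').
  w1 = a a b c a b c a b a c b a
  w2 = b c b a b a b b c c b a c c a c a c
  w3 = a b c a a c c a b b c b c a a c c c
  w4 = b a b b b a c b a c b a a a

w1:
  start at WAIT
  read 'a': WAIT → LOAD
  read 'a': LOAD → RECV
  read 'b': RECV → RECV
  read 'c': RECV → INIT
  read 'a': INIT → INIT
  read 'b': INIT → RECV
  read 'c': RECV → INIT
  read 'a': INIT → INIT
  read 'b': INIT → RECV
  read 'a': RECV → WAIT
  read 'c': WAIT → OPEN
  read 'b': OPEN → LOAD
  read 'a': LOAD → RECV
  end RECV, accepted
w2:
  start at WAIT
  read 'b': WAIT → RECV
  read 'c': RECV → INIT
  read 'b': INIT → RECV
  read 'a': RECV → WAIT
  read 'b': WAIT → RECV
  read 'a': RECV → WAIT
  read 'b': WAIT → RECV
  read 'b': RECV → RECV
  read 'c': RECV → INIT
  read 'c': INIT → OPEN
  read 'b': OPEN → LOAD
  read 'a': LOAD → RECV
  read 'c': RECV → INIT
  read 'c': INIT → OPEN
  read 'a': OPEN → RECV
  read 'c': RECV → INIT
  read 'a': INIT → INIT
  read 'c': INIT → OPEN
  end OPEN, rejected
w3:
  start at WAIT
  read 'a': WAIT → LOAD
  read 'b': LOAD → INIT
  read 'c': INIT → OPEN
  read 'a': OPEN → RECV
  read 'a': RECV → WAIT
  read 'c': WAIT → OPEN
  read 'c': OPEN → INIT
  read 'a': INIT → INIT
  read 'b': INIT → RECV
  read 'b': RECV → RECV
  read 'c': RECV → INIT
  read 'b': INIT → RECV
  read 'c': RECV → INIT
  read 'a': INIT → INIT
  read 'a': INIT → INIT
  read 'c': INIT → OPEN
  read 'c': OPEN → INIT
  read 'c': INIT → OPEN
  end OPEN, rejected
w4:
  start at WAIT
  read 'b': WAIT → RECV
  read 'a': RECV → WAIT
  read 'b': WAIT → RECV
  read 'b': RECV → RECV
  read 'b': RECV → RECV
  read 'a': RECV → WAIT
  read 'c': WAIT → OPEN
  read 'b': OPEN → LOAD
  read 'a': LOAD → RECV
  read 'c': RECV → INIT
  read 'b': INIT → RECV
  read 'a': RECV → WAIT
  read 'a': WAIT → LOAD
  read 'a': LOAD → RECV
  end RECV, accepted

w1, w4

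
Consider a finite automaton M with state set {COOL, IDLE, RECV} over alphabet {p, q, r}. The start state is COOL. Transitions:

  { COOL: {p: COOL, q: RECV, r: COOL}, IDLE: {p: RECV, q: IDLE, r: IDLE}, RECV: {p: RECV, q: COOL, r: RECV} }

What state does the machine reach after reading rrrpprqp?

RECV

Trace: COOL -r-> COOL -r-> COOL -r-> COOL -p-> COOL -p-> COOL -r-> COOL -q-> RECV -p-> RECV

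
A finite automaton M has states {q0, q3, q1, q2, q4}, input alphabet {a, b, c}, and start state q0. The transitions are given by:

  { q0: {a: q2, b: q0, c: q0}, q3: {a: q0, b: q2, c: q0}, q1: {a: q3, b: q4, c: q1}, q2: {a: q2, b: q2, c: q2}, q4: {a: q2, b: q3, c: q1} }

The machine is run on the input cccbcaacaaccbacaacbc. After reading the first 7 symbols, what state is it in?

Trace: q0 -c-> q0 -c-> q0 -c-> q0 -b-> q0 -c-> q0 -a-> q2 -a-> q2
After 7 symbols: q2.

q2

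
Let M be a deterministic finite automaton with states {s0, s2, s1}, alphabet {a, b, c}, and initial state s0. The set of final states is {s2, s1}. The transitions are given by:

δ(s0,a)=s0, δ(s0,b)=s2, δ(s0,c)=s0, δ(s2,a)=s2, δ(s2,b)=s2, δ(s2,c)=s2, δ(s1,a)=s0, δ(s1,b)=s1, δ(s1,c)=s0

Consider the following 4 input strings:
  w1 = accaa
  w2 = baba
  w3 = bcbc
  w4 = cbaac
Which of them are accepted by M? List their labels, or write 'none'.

w1: Trace: s0 -a-> s0 -c-> s0 -c-> s0 -a-> s0 -a-> s0  → end s0, rejected
w2: Trace: s0 -b-> s2 -a-> s2 -b-> s2 -a-> s2  → end s2, accepted
w3: Trace: s0 -b-> s2 -c-> s2 -b-> s2 -c-> s2  → end s2, accepted
w4: Trace: s0 -c-> s0 -b-> s2 -a-> s2 -a-> s2 -c-> s2  → end s2, accepted

w2, w3, w4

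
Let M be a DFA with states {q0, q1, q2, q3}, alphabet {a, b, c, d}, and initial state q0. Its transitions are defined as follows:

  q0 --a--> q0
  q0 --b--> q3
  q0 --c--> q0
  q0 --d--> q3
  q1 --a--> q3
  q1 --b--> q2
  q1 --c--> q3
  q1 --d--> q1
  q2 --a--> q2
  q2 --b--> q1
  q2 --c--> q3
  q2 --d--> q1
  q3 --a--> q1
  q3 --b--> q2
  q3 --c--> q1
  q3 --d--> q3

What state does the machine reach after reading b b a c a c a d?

q1

start at q0
read 'b': q0 → q3
read 'b': q3 → q2
read 'a': q2 → q2
read 'c': q2 → q3
read 'a': q3 → q1
read 'c': q1 → q3
read 'a': q3 → q1
read 'd': q1 → q1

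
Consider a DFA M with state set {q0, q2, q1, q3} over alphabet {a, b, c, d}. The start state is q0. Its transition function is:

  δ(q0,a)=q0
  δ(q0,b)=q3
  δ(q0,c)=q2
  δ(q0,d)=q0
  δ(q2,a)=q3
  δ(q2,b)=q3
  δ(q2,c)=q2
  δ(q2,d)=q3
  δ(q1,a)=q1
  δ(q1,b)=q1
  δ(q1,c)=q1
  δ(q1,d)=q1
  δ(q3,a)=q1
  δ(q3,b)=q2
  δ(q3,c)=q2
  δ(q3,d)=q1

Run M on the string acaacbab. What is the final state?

q1

start at q0
read 'a': q0 → q0
read 'c': q0 → q2
read 'a': q2 → q3
read 'a': q3 → q1
read 'c': q1 → q1
read 'b': q1 → q1
read 'a': q1 → q1
read 'b': q1 → q1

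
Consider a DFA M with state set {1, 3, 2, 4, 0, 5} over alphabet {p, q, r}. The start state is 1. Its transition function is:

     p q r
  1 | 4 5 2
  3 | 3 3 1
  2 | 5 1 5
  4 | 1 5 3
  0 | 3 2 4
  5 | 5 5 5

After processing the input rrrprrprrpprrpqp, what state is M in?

start at 1
read 'r': 1 → 2
read 'r': 2 → 5
read 'r': 5 → 5
read 'p': 5 → 5
read 'r': 5 → 5
read 'r': 5 → 5
read 'p': 5 → 5
read 'r': 5 → 5
read 'r': 5 → 5
read 'p': 5 → 5
read 'p': 5 → 5
read 'r': 5 → 5
read 'r': 5 → 5
read 'p': 5 → 5
read 'q': 5 → 5
read 'p': 5 → 5

5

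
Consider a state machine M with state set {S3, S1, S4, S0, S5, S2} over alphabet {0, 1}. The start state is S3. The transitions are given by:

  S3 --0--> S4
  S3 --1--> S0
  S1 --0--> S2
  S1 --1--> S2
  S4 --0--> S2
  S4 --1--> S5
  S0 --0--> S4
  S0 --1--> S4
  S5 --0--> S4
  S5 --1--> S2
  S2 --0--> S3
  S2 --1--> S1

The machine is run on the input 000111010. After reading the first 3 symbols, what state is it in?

S3

S3 → S4 → S2 → S3
After 3 symbols: S3.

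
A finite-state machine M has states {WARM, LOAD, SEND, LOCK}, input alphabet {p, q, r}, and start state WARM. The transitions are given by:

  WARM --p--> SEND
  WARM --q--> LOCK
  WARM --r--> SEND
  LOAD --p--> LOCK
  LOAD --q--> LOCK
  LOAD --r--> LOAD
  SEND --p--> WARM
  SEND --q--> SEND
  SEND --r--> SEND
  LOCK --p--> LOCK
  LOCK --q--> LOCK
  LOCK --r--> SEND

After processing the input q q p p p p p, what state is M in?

LOCK

WARM → LOCK → LOCK → LOCK → LOCK → LOCK → LOCK → LOCK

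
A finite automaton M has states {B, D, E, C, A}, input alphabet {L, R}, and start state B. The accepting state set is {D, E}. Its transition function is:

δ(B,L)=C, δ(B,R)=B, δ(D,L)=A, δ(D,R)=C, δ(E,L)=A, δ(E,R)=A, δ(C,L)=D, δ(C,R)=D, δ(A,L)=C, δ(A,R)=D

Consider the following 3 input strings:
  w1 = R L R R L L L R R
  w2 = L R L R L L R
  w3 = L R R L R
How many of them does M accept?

w1: Trace: B -R-> B -L-> C -R-> D -R-> C -L-> D -L-> A -L-> C -R-> D -R-> C  → end C, rejected
w2: Trace: B -L-> C -R-> D -L-> A -R-> D -L-> A -L-> C -R-> D  → end D, accepted
w3: Trace: B -L-> C -R-> D -R-> C -L-> D -R-> C  → end C, rejected

1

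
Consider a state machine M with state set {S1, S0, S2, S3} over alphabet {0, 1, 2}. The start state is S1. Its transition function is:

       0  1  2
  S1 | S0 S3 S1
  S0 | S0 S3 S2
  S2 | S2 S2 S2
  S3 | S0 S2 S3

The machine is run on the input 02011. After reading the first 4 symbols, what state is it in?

S2

start at S1
read '0': S1 → S0
read '2': S0 → S2
read '0': S2 → S2
read '1': S2 → S2
After 4 symbols: S2.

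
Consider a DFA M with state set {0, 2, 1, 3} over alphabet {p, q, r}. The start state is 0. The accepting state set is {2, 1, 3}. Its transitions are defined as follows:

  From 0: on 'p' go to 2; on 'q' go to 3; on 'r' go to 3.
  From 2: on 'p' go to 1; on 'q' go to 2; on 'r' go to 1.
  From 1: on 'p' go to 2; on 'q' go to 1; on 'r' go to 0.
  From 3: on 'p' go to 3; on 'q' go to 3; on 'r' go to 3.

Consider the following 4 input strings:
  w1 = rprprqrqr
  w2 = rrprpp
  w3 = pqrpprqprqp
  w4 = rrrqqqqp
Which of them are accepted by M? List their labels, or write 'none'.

w1, w2, w3, w4

w1: 0 → 3 → 3 → 3 → 3 → 3 → 3 → 3 → 3 → 3  → end 3, accepted
w2: 0 → 3 → 3 → 3 → 3 → 3 → 3  → end 3, accepted
w3: 0 → 2 → 2 → 1 → 2 → 1 → 0 → 3 → 3 → 3 → 3 → 3  → end 3, accepted
w4: 0 → 3 → 3 → 3 → 3 → 3 → 3 → 3 → 3  → end 3, accepted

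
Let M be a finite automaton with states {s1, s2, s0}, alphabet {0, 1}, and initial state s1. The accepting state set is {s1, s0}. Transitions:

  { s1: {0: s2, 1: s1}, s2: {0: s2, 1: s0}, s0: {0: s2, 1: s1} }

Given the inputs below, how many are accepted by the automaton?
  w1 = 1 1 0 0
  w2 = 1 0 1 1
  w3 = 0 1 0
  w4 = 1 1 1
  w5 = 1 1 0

2

w1: Trace: s1 -1-> s1 -1-> s1 -0-> s2 -0-> s2  → end s2, rejected
w2: Trace: s1 -1-> s1 -0-> s2 -1-> s0 -1-> s1  → end s1, accepted
w3: Trace: s1 -0-> s2 -1-> s0 -0-> s2  → end s2, rejected
w4: Trace: s1 -1-> s1 -1-> s1 -1-> s1  → end s1, accepted
w5: Trace: s1 -1-> s1 -1-> s1 -0-> s2  → end s2, rejected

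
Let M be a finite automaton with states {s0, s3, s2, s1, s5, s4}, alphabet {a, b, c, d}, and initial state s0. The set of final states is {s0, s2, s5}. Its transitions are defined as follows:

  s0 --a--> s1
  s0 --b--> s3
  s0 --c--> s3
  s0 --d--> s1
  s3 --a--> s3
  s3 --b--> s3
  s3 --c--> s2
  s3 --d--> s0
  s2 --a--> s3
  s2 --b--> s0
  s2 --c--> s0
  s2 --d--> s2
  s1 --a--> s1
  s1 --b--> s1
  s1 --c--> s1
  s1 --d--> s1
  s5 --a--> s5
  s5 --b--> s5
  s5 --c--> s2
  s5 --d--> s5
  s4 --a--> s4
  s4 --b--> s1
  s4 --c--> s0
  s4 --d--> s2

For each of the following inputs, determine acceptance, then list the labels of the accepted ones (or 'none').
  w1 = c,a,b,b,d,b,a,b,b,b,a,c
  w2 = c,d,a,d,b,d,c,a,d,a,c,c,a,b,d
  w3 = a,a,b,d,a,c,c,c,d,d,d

w1: Trace: s0 -c-> s3 -a-> s3 -b-> s3 -b-> s3 -d-> s0 -b-> s3 -a-> s3 -b-> s3 -b-> s3 -b-> s3 -a-> s3 -c-> s2  → end s2, accepted
w2: Trace: s0 -c-> s3 -d-> s0 -a-> s1 -d-> s1 -b-> s1 -d-> s1 -c-> s1 -a-> s1 -d-> s1 -a-> s1 -c-> s1 -c-> s1 -a-> s1 -b-> s1 -d-> s1  → end s1, rejected
w3: Trace: s0 -a-> s1 -a-> s1 -b-> s1 -d-> s1 -a-> s1 -c-> s1 -c-> s1 -c-> s1 -d-> s1 -d-> s1 -d-> s1  → end s1, rejected

w1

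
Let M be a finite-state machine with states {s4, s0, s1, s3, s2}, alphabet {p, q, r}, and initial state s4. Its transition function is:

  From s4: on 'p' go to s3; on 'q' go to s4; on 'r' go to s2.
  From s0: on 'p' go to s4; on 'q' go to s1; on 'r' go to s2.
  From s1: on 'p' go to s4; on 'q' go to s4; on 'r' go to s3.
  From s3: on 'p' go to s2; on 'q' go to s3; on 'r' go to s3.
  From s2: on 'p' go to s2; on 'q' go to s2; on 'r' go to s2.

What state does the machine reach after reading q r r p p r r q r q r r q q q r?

s2

s4 → s4 → s2 → s2 → s2 → s2 → s2 → s2 → s2 → s2 → s2 → s2 → s2 → s2 → s2 → s2 → s2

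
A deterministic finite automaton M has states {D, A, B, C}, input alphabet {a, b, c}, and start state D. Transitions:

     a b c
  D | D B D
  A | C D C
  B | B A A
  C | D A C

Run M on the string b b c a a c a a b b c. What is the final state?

C

Trace: D -b-> B -b-> A -c-> C -a-> D -a-> D -c-> D -a-> D -a-> D -b-> B -b-> A -c-> C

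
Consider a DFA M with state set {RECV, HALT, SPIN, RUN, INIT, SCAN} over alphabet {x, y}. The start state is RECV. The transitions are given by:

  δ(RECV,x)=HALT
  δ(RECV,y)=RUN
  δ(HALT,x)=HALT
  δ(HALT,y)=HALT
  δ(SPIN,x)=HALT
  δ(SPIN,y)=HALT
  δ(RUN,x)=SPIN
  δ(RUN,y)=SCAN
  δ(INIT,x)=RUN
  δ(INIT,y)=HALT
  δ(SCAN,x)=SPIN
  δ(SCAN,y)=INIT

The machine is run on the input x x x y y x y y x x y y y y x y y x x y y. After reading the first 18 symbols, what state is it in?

HALT

Trace: RECV -x-> HALT -x-> HALT -x-> HALT -y-> HALT -y-> HALT -x-> HALT -y-> HALT -y-> HALT -x-> HALT -x-> HALT -y-> HALT -y-> HALT -y-> HALT -y-> HALT -x-> HALT -y-> HALT -y-> HALT -x-> HALT
After 18 symbols: HALT.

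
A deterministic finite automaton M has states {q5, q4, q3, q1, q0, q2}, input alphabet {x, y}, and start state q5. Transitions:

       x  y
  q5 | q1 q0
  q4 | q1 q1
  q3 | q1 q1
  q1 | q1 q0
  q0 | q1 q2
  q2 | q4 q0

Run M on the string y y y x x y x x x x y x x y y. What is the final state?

q2

q5 → q0 → q2 → q0 → q1 → q1 → q0 → q1 → q1 → q1 → q1 → q0 → q1 → q1 → q0 → q2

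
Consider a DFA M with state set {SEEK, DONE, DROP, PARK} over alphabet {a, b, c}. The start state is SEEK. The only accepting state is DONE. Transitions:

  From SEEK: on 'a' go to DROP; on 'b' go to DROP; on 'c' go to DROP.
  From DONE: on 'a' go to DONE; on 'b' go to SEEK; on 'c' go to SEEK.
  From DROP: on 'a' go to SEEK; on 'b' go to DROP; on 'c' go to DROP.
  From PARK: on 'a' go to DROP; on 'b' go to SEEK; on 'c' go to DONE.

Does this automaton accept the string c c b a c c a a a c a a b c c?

start at SEEK
read 'c': SEEK → DROP
read 'c': DROP → DROP
read 'b': DROP → DROP
read 'a': DROP → SEEK
read 'c': SEEK → DROP
read 'c': DROP → DROP
read 'a': DROP → SEEK
read 'a': SEEK → DROP
read 'a': DROP → SEEK
read 'c': SEEK → DROP
read 'a': DROP → SEEK
read 'a': SEEK → DROP
read 'b': DROP → DROP
read 'c': DROP → DROP
read 'c': DROP → DROP
End state DROP is not accepting.

No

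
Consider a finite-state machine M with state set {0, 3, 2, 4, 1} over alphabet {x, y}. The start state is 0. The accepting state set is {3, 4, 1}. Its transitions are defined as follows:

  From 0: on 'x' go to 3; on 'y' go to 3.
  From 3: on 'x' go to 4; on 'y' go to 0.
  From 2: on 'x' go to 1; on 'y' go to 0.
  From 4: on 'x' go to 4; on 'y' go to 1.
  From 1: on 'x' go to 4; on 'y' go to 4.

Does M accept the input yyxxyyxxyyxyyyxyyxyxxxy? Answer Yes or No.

Yes

start at 0
read 'y': 0 → 3
read 'y': 3 → 0
read 'x': 0 → 3
read 'x': 3 → 4
read 'y': 4 → 1
read 'y': 1 → 4
read 'x': 4 → 4
read 'x': 4 → 4
read 'y': 4 → 1
read 'y': 1 → 4
read 'x': 4 → 4
read 'y': 4 → 1
read 'y': 1 → 4
read 'y': 4 → 1
read 'x': 1 → 4
read 'y': 4 → 1
read 'y': 1 → 4
read 'x': 4 → 4
read 'y': 4 → 1
read 'x': 1 → 4
read 'x': 4 → 4
read 'x': 4 → 4
read 'y': 4 → 1
End state 1 is accepting.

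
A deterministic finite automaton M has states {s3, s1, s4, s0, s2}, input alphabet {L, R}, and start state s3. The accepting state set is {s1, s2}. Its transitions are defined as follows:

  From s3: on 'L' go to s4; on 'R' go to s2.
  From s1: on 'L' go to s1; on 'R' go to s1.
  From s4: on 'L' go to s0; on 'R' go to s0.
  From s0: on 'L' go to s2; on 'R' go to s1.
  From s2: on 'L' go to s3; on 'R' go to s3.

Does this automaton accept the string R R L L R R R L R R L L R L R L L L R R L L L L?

Trace: s3 -R-> s2 -R-> s3 -L-> s4 -L-> s0 -R-> s1 -R-> s1 -R-> s1 -L-> s1 -R-> s1 -R-> s1 -L-> s1 -L-> s1 -R-> s1 -L-> s1 -R-> s1 -L-> s1 -L-> s1 -L-> s1 -R-> s1 -R-> s1 -L-> s1 -L-> s1 -L-> s1 -L-> s1
End state s1 is accepting.

Yes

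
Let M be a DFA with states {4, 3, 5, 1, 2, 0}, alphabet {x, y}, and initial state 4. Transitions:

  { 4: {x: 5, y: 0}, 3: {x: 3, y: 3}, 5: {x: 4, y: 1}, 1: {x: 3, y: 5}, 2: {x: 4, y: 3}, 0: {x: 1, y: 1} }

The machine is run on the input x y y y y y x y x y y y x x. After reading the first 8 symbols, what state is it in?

3

start at 4
read 'x': 4 → 5
read 'y': 5 → 1
read 'y': 1 → 5
read 'y': 5 → 1
read 'y': 1 → 5
read 'y': 5 → 1
read 'x': 1 → 3
read 'y': 3 → 3
After 8 symbols: 3.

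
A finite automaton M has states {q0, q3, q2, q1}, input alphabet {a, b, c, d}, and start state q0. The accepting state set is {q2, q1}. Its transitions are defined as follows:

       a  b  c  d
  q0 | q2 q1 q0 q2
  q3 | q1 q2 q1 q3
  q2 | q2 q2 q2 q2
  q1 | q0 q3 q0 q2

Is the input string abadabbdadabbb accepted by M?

q0 → q2 → q2 → q2 → q2 → q2 → q2 → q2 → q2 → q2 → q2 → q2 → q2 → q2 → q2
End state q2 is accepting.

Yes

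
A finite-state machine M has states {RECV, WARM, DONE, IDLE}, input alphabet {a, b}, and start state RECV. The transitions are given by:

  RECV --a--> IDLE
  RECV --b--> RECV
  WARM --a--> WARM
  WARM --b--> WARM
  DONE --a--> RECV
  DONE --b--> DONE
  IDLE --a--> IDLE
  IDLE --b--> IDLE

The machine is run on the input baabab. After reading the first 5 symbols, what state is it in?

RECV → RECV → IDLE → IDLE → IDLE → IDLE
After 5 symbols: IDLE.

IDLE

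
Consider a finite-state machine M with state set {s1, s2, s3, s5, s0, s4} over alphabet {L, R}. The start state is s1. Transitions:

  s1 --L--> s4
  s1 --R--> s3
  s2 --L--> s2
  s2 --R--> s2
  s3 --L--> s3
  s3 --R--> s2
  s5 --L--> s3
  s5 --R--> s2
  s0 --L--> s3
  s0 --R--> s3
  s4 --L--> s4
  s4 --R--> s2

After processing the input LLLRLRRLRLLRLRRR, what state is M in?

s2

Trace: s1 -L-> s4 -L-> s4 -L-> s4 -R-> s2 -L-> s2 -R-> s2 -R-> s2 -L-> s2 -R-> s2 -L-> s2 -L-> s2 -R-> s2 -L-> s2 -R-> s2 -R-> s2 -R-> s2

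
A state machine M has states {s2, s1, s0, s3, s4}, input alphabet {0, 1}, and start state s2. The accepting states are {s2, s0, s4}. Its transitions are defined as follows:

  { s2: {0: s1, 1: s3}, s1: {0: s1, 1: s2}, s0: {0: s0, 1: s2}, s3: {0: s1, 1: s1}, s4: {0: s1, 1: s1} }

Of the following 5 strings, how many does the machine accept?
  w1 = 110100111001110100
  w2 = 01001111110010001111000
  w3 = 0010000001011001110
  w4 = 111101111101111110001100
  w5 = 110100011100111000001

w1:
  start at s2
  read '1': s2 → s3
  read '1': s3 → s1
  read '0': s1 → s1
  read '1': s1 → s2
  read '0': s2 → s1
  read '0': s1 → s1
  read '1': s1 → s2
  read '1': s2 → s3
  read '1': s3 → s1
  read '0': s1 → s1
  read '0': s1 → s1
  read '1': s1 → s2
  read '1': s2 → s3
  read '1': s3 → s1
  read '0': s1 → s1
  read '1': s1 → s2
  read '0': s2 → s1
  read '0': s1 → s1
  end s1, rejected
w2:
  start at s2
  read '0': s2 → s1
  read '1': s1 → s2
  read '0': s2 → s1
  read '0': s1 → s1
  read '1': s1 → s2
  read '1': s2 → s3
  read '1': s3 → s1
  read '1': s1 → s2
  read '1': s2 → s3
  read '1': s3 → s1
  read '0': s1 → s1
  read '0': s1 → s1
  read '1': s1 → s2
  read '0': s2 → s1
  read '0': s1 → s1
  read '0': s1 → s1
  read '1': s1 → s2
  read '1': s2 → s3
  read '1': s3 → s1
  read '1': s1 → s2
  read '0': s2 → s1
  read '0': s1 → s1
  read '0': s1 → s1
  end s1, rejected
w3:
  start at s2
  read '0': s2 → s1
  read '0': s1 → s1
  read '1': s1 → s2
  read '0': s2 → s1
  read '0': s1 → s1
  read '0': s1 → s1
  read '0': s1 → s1
  read '0': s1 → s1
  read '0': s1 → s1
  read '1': s1 → s2
  read '0': s2 → s1
  read '1': s1 → s2
  read '1': s2 → s3
  read '0': s3 → s1
  read '0': s1 → s1
  read '1': s1 → s2
  read '1': s2 → s3
  read '1': s3 → s1
  read '0': s1 → s1
  end s1, rejected
w4:
  start at s2
  read '1': s2 → s3
  read '1': s3 → s1
  read '1': s1 → s2
  read '1': s2 → s3
  read '0': s3 → s1
  read '1': s1 → s2
  read '1': s2 → s3
  read '1': s3 → s1
  read '1': s1 → s2
  read '1': s2 → s3
  read '0': s3 → s1
  read '1': s1 → s2
  read '1': s2 → s3
  read '1': s3 → s1
  read '1': s1 → s2
  read '1': s2 → s3
  read '1': s3 → s1
  read '0': s1 → s1
  read '0': s1 → s1
  read '0': s1 → s1
  read '1': s1 → s2
  read '1': s2 → s3
  read '0': s3 → s1
  read '0': s1 → s1
  end s1, rejected
w5:
  start at s2
  read '1': s2 → s3
  read '1': s3 → s1
  read '0': s1 → s1
  read '1': s1 → s2
  read '0': s2 → s1
  read '0': s1 → s1
  read '0': s1 → s1
  read '1': s1 → s2
  read '1': s2 → s3
  read '1': s3 → s1
  read '0': s1 → s1
  read '0': s1 → s1
  read '1': s1 → s2
  read '1': s2 → s3
  read '1': s3 → s1
  read '0': s1 → s1
  read '0': s1 → s1
  read '0': s1 → s1
  read '0': s1 → s1
  read '0': s1 → s1
  read '1': s1 → s2
  end s2, accepted

1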